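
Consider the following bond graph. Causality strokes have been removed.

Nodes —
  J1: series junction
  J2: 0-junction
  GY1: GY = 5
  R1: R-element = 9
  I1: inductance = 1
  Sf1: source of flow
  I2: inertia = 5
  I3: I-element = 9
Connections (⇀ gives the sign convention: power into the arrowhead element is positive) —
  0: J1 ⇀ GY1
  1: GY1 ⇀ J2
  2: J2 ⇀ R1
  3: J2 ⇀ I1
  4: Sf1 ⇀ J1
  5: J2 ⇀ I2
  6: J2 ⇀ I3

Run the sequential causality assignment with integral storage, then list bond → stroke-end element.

#0 |J1
#1 |J2
#2 |R1
#3 |I1
#4 |Sf1
#5 |I2
#6 |I3

bond 4 stroke at Sf1  (Sf1 (Sf) sets flow on bond)
bond 0 stroke at J1  (J1 flow already set via bond 4)
bond 1 stroke at J2  (through GY1, causality inverts; strokes same side of GY1)
bond 2 stroke at R1  (common-e at J2 fixed by 1)
bond 3 stroke at I1  (common-e at J2 fixed by 1)
bond 5 stroke at I2  (common-e at J2 fixed by 1)
bond 6 stroke at I3  (J2 effort already set via bond 1)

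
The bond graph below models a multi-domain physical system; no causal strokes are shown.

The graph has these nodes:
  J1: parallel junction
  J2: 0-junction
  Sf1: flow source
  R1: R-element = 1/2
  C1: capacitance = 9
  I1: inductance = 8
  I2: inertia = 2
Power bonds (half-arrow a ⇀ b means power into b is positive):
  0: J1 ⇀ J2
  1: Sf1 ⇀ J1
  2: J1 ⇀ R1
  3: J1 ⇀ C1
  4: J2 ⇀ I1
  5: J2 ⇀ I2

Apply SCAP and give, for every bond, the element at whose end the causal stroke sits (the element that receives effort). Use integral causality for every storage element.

b0 →J2
b1 →Sf1
b2 →R1
b3 →J1
b4 →I1
b5 →I2

β1 →Sf1  (source Sf1 imposes f)
β3 →J1  (C1 outputs effort q/C1)
β0 →J2  (J1 effort already set via bond 3)
β2 →R1  (0-jn J1 has e-setter on 3)
β4 →I1  (common-e at J2 fixed by 0)
β5 →I2  (0-jn J2 has e-setter on 0)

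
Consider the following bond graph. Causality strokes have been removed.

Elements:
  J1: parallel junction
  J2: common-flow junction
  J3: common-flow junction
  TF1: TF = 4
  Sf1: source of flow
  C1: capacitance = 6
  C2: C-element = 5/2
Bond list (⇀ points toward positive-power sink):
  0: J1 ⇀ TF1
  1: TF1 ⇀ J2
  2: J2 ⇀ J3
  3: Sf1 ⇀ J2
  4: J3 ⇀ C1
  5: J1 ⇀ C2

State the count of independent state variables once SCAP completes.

b3 |Sf1  (Sf1 fixes flow; stroke at Sf1)
b1 |J2  (1-jn J2 has f-setter on 3)
b2 |J2  (J2: bond 3 brought flow, rest push out)
b4 |J3  (J3: bond 2 brought flow, rest push out)
b0 |TF1  (TF1 one-in-one-out from 1)
b5 |J1  (only one effort-in slot at J1)

2  (C1, C2 all integral)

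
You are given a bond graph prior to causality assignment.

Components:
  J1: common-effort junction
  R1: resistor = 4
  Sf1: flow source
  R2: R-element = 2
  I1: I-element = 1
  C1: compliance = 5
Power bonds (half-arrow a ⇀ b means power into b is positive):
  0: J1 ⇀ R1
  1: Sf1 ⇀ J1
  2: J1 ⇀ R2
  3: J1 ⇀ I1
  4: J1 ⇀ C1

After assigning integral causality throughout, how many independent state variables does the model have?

b1 →Sf1  (source Sf1 imposes f)
b3 →I1  (I1: I, integral causality)
b4 →J1  (C1: C, integral causality)
b0 →R1  (common-e at J1 fixed by 4)
b2 →R2  (J1: bond 4 brought effort, rest push out)

2  (C1, I1 all integral)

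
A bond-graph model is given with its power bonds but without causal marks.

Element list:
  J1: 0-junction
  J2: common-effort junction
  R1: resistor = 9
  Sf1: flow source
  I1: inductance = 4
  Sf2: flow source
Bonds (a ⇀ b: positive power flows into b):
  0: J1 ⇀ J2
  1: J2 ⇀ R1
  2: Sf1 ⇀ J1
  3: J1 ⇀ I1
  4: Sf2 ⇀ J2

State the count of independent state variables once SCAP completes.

bond 2 stroke at Sf1  (Sf1: flow source, stroke at near end)
bond 4 stroke at Sf2  (Sf2: flow source, stroke at near end)
bond 3 stroke at I1  (I1: I, integral causality)
bond 0 stroke at J1  (J1: last free bond brings effort in)
bond 1 stroke at J2  (J2 needs exactly one e-in)

1  (I1 all integral)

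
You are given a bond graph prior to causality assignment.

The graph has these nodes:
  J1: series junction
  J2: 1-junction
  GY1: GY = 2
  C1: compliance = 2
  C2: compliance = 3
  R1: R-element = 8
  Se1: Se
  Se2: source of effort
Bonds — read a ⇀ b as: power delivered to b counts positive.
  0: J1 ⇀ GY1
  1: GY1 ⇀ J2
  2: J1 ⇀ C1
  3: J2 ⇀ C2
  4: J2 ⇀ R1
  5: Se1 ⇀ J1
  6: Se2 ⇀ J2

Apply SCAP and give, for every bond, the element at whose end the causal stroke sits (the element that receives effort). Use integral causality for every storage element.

#5 stroke at J1  (Se1 fixes effort; stroke away)
#6 stroke at J2  (Se2: effort source, stroke at far end)
#2 stroke at J1  (prefer integral on C1)
#0 stroke at GY1  (J1 needs exactly one f-in)
#1 stroke at GY1  (GY1 both-in/both-out from 0)
#3 stroke at J2  (1-jn J2 has f-setter on 1)
#4 stroke at J2  (1-jn J2 has f-setter on 1)

β0 |GY1
β1 |GY1
β2 |J1
β3 |J2
β4 |J2
β5 |J1
β6 |J2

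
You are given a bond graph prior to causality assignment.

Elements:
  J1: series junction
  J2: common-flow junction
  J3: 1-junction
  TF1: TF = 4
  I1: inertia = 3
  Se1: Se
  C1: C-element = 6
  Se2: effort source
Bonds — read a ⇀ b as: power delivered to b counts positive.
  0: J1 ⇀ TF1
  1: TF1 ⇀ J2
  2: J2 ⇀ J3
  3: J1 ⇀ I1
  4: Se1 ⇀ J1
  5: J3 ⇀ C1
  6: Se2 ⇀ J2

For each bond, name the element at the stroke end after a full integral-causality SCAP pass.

#4 →J1  (Se1: effort source, stroke at far end)
#6 →J2  (Se2 (Se) sets effort on bond)
#3 →I1  (I1 outputs flow p/I1)
#0 →J1  (J1: bond 3 brought flow, rest push out)
#1 →TF1  (through TF1, causality passes straight; one stroke at TF1)
#2 →J2  (common-f at J2 fixed by 1)
#5 →J3  (J3 flow already set via bond 2)

#0 |J1
#1 |TF1
#2 |J2
#3 |I1
#4 |J1
#5 |J3
#6 |J2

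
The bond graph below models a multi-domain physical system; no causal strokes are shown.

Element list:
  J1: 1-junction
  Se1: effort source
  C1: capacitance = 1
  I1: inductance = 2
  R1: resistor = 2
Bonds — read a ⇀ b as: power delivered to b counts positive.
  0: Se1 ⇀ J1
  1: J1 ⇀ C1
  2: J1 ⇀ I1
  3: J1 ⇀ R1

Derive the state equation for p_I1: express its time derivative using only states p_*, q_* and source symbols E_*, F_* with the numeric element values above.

dp_I1/dt = E_Se1 - p_I1 - q_C1

#0 →J1  (Se1 (Se) sets effort on bond)
#1 →J1  (C1: C, integral causality)
#2 →I1  (prefer integral on I1)
#3 →J1  (common-f at J1 fixed by 2)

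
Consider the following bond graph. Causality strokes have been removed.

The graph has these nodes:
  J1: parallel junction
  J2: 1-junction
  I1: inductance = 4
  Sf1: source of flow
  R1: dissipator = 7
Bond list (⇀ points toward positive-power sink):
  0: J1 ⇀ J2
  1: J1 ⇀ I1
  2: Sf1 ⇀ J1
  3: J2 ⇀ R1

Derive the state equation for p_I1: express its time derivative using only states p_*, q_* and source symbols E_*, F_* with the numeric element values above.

#2 →Sf1  (Sf1: flow source, stroke at near end)
#1 →I1  (prefer integral on I1)
#0 →J1  (J1: last free bond brings effort in)
#3 →J2  (J2 flow already set via bond 0)

dp_I1/dt = 7*F_Sf1 - 7*p_I1/4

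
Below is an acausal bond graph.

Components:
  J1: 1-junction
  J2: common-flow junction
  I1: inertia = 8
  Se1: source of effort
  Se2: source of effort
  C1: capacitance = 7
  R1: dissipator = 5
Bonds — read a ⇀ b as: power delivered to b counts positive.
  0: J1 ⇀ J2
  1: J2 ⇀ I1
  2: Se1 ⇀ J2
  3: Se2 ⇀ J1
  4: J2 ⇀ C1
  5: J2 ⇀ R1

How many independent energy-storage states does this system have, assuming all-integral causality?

2  (C1, I1 all integral)

β2 stroke at J2  (Se1 fixes effort; stroke away)
β3 stroke at J1  (Se2 (Se) sets effort on bond)
β0 stroke at J2  (only one flow-in slot at J1)
β1 stroke at I1  (I1: I, integral causality)
β4 stroke at J2  (J2: bond 1 brought flow, rest push out)
β5 stroke at J2  (common-f at J2 fixed by 1)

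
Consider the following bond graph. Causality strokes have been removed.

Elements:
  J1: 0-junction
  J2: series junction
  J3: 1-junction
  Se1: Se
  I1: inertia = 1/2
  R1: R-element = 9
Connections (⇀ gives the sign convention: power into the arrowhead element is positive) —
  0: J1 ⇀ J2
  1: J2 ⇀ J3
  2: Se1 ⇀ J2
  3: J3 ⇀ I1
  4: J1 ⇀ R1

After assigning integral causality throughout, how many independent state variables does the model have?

1  (I1 all integral)

b2 stroke at J2  (Se1 fixes effort; stroke away)
b3 stroke at I1  (I1 outputs flow p/I1)
b1 stroke at J3  (1-jn J3 has f-setter on 3)
b0 stroke at J2  (common-f at J2 fixed by 1)
b4 stroke at J1  (J1 needs exactly one e-in)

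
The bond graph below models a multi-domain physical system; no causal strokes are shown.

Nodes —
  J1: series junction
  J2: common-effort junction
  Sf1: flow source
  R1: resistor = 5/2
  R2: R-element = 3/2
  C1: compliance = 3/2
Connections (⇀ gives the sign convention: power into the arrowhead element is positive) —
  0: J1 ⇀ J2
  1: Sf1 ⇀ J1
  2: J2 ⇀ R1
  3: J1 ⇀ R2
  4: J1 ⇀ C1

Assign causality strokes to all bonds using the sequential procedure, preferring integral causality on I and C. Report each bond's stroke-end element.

β1 →Sf1  (Sf1: flow source, stroke at near end)
β0 →J1  (J1: bond 1 brought flow, rest push out)
β3 →J1  (J1 flow already set via bond 1)
β4 →J1  (common-f at J1 fixed by 1)
β2 →J2  (closing 0-jn rule on J2)

β0 |J1
β1 |Sf1
β2 |J2
β3 |J1
β4 |J1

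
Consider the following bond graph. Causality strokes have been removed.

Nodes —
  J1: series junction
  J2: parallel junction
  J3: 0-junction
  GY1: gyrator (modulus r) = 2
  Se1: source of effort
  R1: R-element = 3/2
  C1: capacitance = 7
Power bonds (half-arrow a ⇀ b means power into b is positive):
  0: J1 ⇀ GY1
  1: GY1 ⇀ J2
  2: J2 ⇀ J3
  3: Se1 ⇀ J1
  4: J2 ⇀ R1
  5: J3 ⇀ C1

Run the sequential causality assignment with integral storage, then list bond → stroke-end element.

β3 stroke→J1  (Se1: effort source, stroke at far end)
β0 stroke→GY1  (J1 needs exactly one f-in)
β1 stroke→GY1  (GY GY1: same side as bond 0)
β5 stroke→J3  (C1 outputs effort q/C1)
β2 stroke→J2  (0-jn J3 has e-setter on 5)
β4 stroke→R1  (common-e at J2 fixed by 2)

bond 0 stroke→GY1
bond 1 stroke→GY1
bond 2 stroke→J2
bond 3 stroke→J1
bond 4 stroke→R1
bond 5 stroke→J3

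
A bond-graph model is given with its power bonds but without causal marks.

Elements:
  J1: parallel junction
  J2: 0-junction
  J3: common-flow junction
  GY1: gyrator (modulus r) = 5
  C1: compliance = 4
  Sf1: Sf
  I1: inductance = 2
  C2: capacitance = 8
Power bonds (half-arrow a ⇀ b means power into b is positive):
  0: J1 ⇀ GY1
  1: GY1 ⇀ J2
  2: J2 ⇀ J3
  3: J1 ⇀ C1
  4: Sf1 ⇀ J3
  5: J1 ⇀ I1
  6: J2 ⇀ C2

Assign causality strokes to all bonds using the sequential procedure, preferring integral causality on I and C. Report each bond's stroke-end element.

β4 |Sf1  (source Sf1 imposes f)
β2 |J3  (J3: bond 4 brought flow, rest push out)
β3 |J1  (C1 outputs effort q/C1)
β0 |GY1  (J1: bond 3 brought effort, rest push out)
β5 |I1  (0-jn J1 has e-setter on 3)
β1 |GY1  (through GY1, causality inverts; strokes same side of GY1)
β6 |J2  (closing 0-jn rule on J2)

bond 0 stroke at GY1
bond 1 stroke at GY1
bond 2 stroke at J3
bond 3 stroke at J1
bond 4 stroke at Sf1
bond 5 stroke at I1
bond 6 stroke at J2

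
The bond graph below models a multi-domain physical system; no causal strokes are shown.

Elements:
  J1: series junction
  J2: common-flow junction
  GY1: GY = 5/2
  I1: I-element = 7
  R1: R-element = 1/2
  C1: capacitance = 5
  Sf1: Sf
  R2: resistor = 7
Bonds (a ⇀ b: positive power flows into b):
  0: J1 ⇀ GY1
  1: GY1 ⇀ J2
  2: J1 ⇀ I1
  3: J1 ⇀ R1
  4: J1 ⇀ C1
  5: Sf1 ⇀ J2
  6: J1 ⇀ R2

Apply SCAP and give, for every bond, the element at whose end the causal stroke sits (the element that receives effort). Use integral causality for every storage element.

#0 |J1
#1 |J2
#2 |I1
#3 |J1
#4 |J1
#5 |Sf1
#6 |J1

#5 stroke at Sf1  (Sf1: flow source, stroke at near end)
#1 stroke at J2  (J2: bond 5 brought flow, rest push out)
#0 stroke at J1  (GY GY1: same side as bond 1)
#2 stroke at I1  (I1 outputs flow p/I1)
#3 stroke at J1  (J1 flow already set via bond 2)
#4 stroke at J1  (J1: bond 2 brought flow, rest push out)
#6 stroke at J1  (1-jn J1 has f-setter on 2)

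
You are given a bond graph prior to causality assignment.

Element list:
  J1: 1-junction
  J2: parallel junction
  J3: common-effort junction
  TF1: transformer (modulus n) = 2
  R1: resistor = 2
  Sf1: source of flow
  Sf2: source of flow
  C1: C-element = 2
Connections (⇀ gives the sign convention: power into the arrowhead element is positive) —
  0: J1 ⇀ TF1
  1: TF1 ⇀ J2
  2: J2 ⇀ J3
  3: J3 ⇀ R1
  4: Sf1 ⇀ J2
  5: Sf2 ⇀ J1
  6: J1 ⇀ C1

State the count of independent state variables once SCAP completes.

β4 |Sf1  (Sf1: flow source, stroke at near end)
β5 |Sf2  (Sf2 (Sf) sets flow on bond)
β0 |J1  (J1: bond 5 brought flow, rest push out)
β6 |J1  (J1: bond 5 brought flow, rest push out)
β1 |TF1  (TF1 one-in-one-out from 0)
β2 |J2  (J2: last free bond brings effort in)
β3 |J3  (J3: last free bond brings effort in)

1  (C1 all integral)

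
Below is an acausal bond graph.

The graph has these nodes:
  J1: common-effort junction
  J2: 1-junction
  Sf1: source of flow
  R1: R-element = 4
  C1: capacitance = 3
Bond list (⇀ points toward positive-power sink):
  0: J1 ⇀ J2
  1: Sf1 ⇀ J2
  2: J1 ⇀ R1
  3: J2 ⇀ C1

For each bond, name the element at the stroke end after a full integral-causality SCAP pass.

bond 1 |Sf1  (Sf1: flow source, stroke at near end)
bond 0 |J2  (J2: bond 1 brought flow, rest push out)
bond 3 |J2  (J2: bond 1 brought flow, rest push out)
bond 2 |J1  (only one effort-in slot at J1)

b0 stroke at J2
b1 stroke at Sf1
b2 stroke at J1
b3 stroke at J2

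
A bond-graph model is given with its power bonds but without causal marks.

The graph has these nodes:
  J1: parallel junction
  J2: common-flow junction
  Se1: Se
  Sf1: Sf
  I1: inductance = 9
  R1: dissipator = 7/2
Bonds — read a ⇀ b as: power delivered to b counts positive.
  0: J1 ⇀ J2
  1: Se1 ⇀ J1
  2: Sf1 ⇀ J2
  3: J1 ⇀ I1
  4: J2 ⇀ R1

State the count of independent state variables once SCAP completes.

β1 stroke at J1  (Se1: effort source, stroke at far end)
β2 stroke at Sf1  (Sf1 (Sf) sets flow on bond)
β0 stroke at J2  (J1: bond 1 brought effort, rest push out)
β3 stroke at I1  (J1 effort already set via bond 1)
β4 stroke at J2  (1-jn J2 has f-setter on 2)

1  (I1 all integral)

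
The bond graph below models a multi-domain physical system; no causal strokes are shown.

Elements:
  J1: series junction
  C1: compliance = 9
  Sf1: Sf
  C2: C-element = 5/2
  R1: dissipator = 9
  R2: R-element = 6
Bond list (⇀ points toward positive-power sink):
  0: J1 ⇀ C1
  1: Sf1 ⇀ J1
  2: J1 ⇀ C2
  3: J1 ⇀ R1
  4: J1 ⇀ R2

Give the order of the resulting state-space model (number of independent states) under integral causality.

bond 1 stroke at Sf1  (Sf1 (Sf) sets flow on bond)
bond 0 stroke at J1  (J1 flow already set via bond 1)
bond 2 stroke at J1  (J1 flow already set via bond 1)
bond 3 stroke at J1  (J1 flow already set via bond 1)
bond 4 stroke at J1  (J1: bond 1 brought flow, rest push out)

2  (C1, C2 all integral)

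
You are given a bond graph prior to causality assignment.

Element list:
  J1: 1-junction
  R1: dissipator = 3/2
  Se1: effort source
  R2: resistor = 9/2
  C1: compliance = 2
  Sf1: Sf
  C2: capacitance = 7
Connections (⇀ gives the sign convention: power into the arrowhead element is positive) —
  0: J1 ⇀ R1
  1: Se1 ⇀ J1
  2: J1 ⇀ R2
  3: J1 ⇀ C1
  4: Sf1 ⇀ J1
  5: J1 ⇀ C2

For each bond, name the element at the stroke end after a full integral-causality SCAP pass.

β0 stroke→J1
β1 stroke→J1
β2 stroke→J1
β3 stroke→J1
β4 stroke→Sf1
β5 stroke→J1

bond 1 stroke at J1  (Se1 (Se) sets effort on bond)
bond 4 stroke at Sf1  (Sf1 (Sf) sets flow on bond)
bond 0 stroke at J1  (J1 flow already set via bond 4)
bond 2 stroke at J1  (J1: bond 4 brought flow, rest push out)
bond 3 stroke at J1  (common-f at J1 fixed by 4)
bond 5 stroke at J1  (J1: bond 4 brought flow, rest push out)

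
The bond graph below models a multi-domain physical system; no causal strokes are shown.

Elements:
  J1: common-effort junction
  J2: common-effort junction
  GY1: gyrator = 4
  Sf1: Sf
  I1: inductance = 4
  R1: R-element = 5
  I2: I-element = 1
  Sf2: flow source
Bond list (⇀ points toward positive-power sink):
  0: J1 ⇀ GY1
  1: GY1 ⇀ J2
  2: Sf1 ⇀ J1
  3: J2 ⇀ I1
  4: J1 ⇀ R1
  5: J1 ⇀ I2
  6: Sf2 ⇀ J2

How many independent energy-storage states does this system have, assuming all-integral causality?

bond 2 →Sf1  (Sf1 fixes flow; stroke at Sf1)
bond 6 →Sf2  (Sf2 (Sf) sets flow on bond)
bond 3 →I1  (I1: I, integral causality)
bond 1 →J2  (J2: last free bond brings effort in)
bond 0 →J1  (GY1 both-in/both-out from 1)
bond 4 →R1  (common-e at J1 fixed by 0)
bond 5 →I2  (common-e at J1 fixed by 0)

2  (I1, I2 all integral)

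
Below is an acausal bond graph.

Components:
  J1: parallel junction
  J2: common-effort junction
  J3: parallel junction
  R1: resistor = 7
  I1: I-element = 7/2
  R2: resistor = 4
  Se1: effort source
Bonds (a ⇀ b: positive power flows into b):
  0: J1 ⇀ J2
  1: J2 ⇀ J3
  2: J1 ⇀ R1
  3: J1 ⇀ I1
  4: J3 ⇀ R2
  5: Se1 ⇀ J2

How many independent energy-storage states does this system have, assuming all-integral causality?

1  (I1 all integral)

bond 5 |J2  (Se1: effort source, stroke at far end)
bond 0 |J1  (common-e at J2 fixed by 5)
bond 1 |J3  (J2 effort already set via bond 5)
bond 4 |R2  (J3 effort already set via bond 1)
bond 2 |R1  (0-jn J1 has e-setter on 0)
bond 3 |I1  (0-jn J1 has e-setter on 0)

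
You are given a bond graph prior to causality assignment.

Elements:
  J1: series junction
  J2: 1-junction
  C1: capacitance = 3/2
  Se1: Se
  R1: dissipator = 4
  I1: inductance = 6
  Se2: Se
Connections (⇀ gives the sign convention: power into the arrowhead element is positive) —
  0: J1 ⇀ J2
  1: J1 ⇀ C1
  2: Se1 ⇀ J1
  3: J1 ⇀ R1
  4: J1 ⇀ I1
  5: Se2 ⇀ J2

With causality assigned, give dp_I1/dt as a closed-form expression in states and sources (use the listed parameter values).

#2 stroke→J1  (source Se1 imposes e)
#5 stroke→J2  (Se2 fixes effort; stroke away)
#0 stroke→J1  (only one flow-in slot at J2)
#1 stroke→J1  (C1 integral (e out))
#4 stroke→I1  (I1 outputs flow p/I1)
#3 stroke→J1  (J1: bond 4 brought flow, rest push out)

dp_I1/dt = E_Se1 + E_Se2 - 2*p_I1/3 - 2*q_C1/3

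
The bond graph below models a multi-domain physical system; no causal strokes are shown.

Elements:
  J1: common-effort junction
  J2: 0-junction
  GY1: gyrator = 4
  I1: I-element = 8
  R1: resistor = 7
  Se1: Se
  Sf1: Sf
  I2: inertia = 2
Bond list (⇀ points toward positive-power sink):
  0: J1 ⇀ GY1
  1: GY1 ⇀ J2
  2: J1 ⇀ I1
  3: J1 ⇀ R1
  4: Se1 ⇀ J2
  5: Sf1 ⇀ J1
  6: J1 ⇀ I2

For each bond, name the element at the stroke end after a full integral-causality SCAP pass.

b4 stroke at J2  (Se1 fixes effort; stroke away)
b5 stroke at Sf1  (source Sf1 imposes f)
b1 stroke at GY1  (0-jn J2 has e-setter on 4)
b0 stroke at GY1  (GY GY1: same side as bond 1)
b2 stroke at I1  (prefer integral on I1)
b6 stroke at I2  (I2 outputs flow p/I2)
b3 stroke at J1  (closing 0-jn rule on J1)

bond 0 stroke at GY1
bond 1 stroke at GY1
bond 2 stroke at I1
bond 3 stroke at J1
bond 4 stroke at J2
bond 5 stroke at Sf1
bond 6 stroke at I2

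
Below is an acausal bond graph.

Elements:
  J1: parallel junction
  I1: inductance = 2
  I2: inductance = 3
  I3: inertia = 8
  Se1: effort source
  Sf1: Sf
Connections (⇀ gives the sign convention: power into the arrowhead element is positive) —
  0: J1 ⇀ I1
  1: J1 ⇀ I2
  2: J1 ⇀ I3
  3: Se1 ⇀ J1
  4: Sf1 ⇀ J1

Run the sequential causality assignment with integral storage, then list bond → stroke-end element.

#0 stroke→I1
#1 stroke→I2
#2 stroke→I3
#3 stroke→J1
#4 stroke→Sf1

β3 →J1  (Se1 fixes effort; stroke away)
β4 →Sf1  (Sf1: flow source, stroke at near end)
β0 →I1  (0-jn J1 has e-setter on 3)
β1 →I2  (common-e at J1 fixed by 3)
β2 →I3  (common-e at J1 fixed by 3)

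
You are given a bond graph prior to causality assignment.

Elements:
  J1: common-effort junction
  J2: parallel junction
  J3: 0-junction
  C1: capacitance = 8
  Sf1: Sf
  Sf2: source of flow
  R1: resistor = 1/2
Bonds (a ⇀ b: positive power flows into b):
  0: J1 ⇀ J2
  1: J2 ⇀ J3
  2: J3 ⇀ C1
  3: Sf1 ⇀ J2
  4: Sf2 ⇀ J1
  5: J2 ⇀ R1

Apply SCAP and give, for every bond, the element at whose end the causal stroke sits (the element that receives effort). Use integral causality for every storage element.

b0 →J1
b1 →J2
b2 →J3
b3 →Sf1
b4 →Sf2
b5 →R1

β3 |Sf1  (Sf1 (Sf) sets flow on bond)
β4 |Sf2  (source Sf2 imposes f)
β0 |J1  (J1 needs exactly one e-in)
β2 |J3  (C1 outputs effort q/C1)
β1 |J2  (J3 effort already set via bond 2)
β5 |R1  (J2: bond 1 brought effort, rest push out)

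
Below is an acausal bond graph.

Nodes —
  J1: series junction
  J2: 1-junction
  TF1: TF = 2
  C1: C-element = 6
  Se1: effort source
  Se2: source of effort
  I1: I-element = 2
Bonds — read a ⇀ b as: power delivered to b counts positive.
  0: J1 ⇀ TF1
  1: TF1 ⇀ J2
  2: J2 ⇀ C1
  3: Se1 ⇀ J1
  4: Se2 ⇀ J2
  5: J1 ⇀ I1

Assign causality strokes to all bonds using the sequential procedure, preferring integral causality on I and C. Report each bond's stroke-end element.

bond 0 stroke→J1
bond 1 stroke→TF1
bond 2 stroke→J2
bond 3 stroke→J1
bond 4 stroke→J2
bond 5 stroke→I1

b3 stroke→J1  (Se1: effort source, stroke at far end)
b4 stroke→J2  (Se2 (Se) sets effort on bond)
b2 stroke→J2  (prefer integral on C1)
b1 stroke→TF1  (J2: last free bond brings flow in)
b0 stroke→J1  (TF1 one-in-one-out from 1)
b5 stroke→I1  (only one flow-in slot at J1)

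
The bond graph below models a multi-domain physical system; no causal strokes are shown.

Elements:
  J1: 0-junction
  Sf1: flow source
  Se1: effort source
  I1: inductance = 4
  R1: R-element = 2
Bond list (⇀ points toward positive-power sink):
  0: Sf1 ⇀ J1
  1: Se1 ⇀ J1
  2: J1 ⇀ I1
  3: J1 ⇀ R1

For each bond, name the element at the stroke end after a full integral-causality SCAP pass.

β0 stroke→Sf1
β1 stroke→J1
β2 stroke→I1
β3 stroke→R1

b0 stroke at Sf1  (source Sf1 imposes f)
b1 stroke at J1  (Se1 (Se) sets effort on bond)
b2 stroke at I1  (J1 effort already set via bond 1)
b3 stroke at R1  (common-e at J1 fixed by 1)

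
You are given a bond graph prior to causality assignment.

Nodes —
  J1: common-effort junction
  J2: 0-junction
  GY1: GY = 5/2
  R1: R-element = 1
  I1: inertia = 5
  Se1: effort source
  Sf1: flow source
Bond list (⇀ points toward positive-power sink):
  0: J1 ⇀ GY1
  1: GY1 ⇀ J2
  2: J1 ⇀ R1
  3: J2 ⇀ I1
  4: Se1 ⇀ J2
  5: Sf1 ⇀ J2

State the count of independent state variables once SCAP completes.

1  (I1 all integral)

b4 |J2  (Se1 fixes effort; stroke away)
b5 |Sf1  (Sf1 (Sf) sets flow on bond)
b1 |GY1  (J2 effort already set via bond 4)
b3 |I1  (common-e at J2 fixed by 4)
b0 |GY1  (GY1 both-in/both-out from 1)
b2 |J1  (only one effort-in slot at J1)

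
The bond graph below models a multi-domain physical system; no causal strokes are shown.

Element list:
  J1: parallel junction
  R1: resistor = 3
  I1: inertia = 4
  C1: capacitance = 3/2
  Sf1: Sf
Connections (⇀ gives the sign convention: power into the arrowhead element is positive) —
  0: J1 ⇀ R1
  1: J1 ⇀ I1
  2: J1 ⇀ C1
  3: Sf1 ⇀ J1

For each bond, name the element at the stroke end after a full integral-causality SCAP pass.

β3 →Sf1  (Sf1 (Sf) sets flow on bond)
β1 →I1  (prefer integral on I1)
β2 →J1  (prefer integral on C1)
β0 →R1  (0-jn J1 has e-setter on 2)

b0 stroke→R1
b1 stroke→I1
b2 stroke→J1
b3 stroke→Sf1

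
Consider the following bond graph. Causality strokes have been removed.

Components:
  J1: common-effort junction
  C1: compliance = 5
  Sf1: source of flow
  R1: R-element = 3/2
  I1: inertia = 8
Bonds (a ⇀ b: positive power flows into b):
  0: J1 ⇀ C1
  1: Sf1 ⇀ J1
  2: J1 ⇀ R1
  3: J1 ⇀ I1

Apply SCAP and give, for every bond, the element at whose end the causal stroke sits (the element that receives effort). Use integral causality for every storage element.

b1 |Sf1  (source Sf1 imposes f)
b0 |J1  (C1: C, integral causality)
b2 |R1  (0-jn J1 has e-setter on 0)
b3 |I1  (J1 effort already set via bond 0)

β0 stroke→J1
β1 stroke→Sf1
β2 stroke→R1
β3 stroke→I1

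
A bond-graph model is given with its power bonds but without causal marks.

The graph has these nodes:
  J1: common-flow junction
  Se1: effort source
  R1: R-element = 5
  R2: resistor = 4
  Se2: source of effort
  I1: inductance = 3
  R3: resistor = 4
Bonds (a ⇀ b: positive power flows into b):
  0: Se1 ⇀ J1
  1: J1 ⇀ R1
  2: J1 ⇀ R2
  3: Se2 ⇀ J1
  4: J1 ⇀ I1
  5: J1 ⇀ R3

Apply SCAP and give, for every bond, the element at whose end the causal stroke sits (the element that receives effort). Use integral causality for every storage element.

#0 →J1  (Se1: effort source, stroke at far end)
#3 →J1  (Se2 fixes effort; stroke away)
#4 →I1  (I1 integral (f out))
#1 →J1  (1-jn J1 has f-setter on 4)
#2 →J1  (J1 flow already set via bond 4)
#5 →J1  (common-f at J1 fixed by 4)

bond 0 →J1
bond 1 →J1
bond 2 →J1
bond 3 →J1
bond 4 →I1
bond 5 →J1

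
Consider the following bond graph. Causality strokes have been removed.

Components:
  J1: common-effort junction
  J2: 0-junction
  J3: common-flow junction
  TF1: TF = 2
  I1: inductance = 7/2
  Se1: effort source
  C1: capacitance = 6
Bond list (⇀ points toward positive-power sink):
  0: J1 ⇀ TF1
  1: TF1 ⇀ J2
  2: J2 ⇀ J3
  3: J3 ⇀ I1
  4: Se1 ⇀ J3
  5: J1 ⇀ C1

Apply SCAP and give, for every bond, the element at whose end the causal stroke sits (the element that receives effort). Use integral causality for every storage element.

bond 4 stroke→J3  (Se1: effort source, stroke at far end)
bond 3 stroke→I1  (I1 outputs flow p/I1)
bond 2 stroke→J3  (1-jn J3 has f-setter on 3)
bond 1 stroke→J2  (closing 0-jn rule on J2)
bond 0 stroke→TF1  (through TF1, causality passes straight; one stroke at TF1)
bond 5 stroke→J1  (closing 0-jn rule on J1)

bond 0 →TF1
bond 1 →J2
bond 2 →J3
bond 3 →I1
bond 4 →J3
bond 5 →J1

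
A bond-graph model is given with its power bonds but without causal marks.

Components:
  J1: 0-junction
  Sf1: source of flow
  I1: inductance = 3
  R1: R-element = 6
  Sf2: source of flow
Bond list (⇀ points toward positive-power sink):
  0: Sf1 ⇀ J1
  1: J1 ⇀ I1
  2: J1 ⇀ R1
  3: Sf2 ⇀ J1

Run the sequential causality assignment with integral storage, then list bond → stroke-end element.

bond 0 →Sf1
bond 1 →I1
bond 2 →J1
bond 3 →Sf2

bond 0 stroke at Sf1  (source Sf1 imposes f)
bond 3 stroke at Sf2  (Sf2 (Sf) sets flow on bond)
bond 1 stroke at I1  (I1 outputs flow p/I1)
bond 2 stroke at J1  (only one effort-in slot at J1)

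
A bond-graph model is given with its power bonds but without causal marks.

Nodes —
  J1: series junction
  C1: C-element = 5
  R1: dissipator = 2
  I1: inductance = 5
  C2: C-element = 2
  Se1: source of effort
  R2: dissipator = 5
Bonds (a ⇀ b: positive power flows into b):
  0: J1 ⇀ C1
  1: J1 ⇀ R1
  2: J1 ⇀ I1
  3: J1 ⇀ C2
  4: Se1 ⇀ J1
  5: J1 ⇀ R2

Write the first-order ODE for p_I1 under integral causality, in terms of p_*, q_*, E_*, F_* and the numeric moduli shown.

bond 4 stroke at J1  (source Se1 imposes e)
bond 0 stroke at J1  (C1 integral (e out))
bond 2 stroke at I1  (prefer integral on I1)
bond 1 stroke at J1  (1-jn J1 has f-setter on 2)
bond 3 stroke at J1  (1-jn J1 has f-setter on 2)
bond 5 stroke at J1  (1-jn J1 has f-setter on 2)

dp_I1/dt = E_Se1 - 7*p_I1/5 - q_C1/5 - q_C2/2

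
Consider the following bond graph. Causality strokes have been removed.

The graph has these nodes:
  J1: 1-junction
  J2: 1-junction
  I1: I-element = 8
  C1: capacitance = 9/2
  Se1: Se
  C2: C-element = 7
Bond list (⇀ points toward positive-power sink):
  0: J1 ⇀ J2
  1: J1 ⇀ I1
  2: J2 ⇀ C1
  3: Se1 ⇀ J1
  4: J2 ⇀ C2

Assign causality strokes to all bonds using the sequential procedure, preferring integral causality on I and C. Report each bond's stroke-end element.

b3 |J1  (Se1 fixes effort; stroke away)
b1 |I1  (prefer integral on I1)
b0 |J1  (J1: bond 1 brought flow, rest push out)
b2 |J2  (J2: bond 0 brought flow, rest push out)
b4 |J2  (1-jn J2 has f-setter on 0)

#0 stroke→J1
#1 stroke→I1
#2 stroke→J2
#3 stroke→J1
#4 stroke→J2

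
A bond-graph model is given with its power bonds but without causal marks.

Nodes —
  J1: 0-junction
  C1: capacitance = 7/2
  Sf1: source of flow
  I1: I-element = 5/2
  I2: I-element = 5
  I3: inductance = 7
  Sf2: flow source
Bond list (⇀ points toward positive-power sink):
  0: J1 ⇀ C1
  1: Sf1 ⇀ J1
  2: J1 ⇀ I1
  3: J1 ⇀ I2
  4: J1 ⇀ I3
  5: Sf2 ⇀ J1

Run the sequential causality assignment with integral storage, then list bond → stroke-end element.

#1 |Sf1  (Sf1 (Sf) sets flow on bond)
#5 |Sf2  (Sf2 (Sf) sets flow on bond)
#0 |J1  (prefer integral on C1)
#2 |I1  (J1 effort already set via bond 0)
#3 |I2  (0-jn J1 has e-setter on 0)
#4 |I3  (common-e at J1 fixed by 0)

bond 0 |J1
bond 1 |Sf1
bond 2 |I1
bond 3 |I2
bond 4 |I3
bond 5 |Sf2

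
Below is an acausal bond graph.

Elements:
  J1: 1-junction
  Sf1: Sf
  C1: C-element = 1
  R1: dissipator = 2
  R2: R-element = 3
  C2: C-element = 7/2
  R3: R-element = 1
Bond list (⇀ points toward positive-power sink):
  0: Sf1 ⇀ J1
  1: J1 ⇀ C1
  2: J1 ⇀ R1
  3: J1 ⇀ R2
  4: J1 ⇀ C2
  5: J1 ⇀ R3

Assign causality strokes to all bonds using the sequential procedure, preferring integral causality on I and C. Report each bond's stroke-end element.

#0 |Sf1
#1 |J1
#2 |J1
#3 |J1
#4 |J1
#5 |J1

bond 0 stroke→Sf1  (Sf1 (Sf) sets flow on bond)
bond 1 stroke→J1  (J1 flow already set via bond 0)
bond 2 stroke→J1  (common-f at J1 fixed by 0)
bond 3 stroke→J1  (J1: bond 0 brought flow, rest push out)
bond 4 stroke→J1  (J1: bond 0 brought flow, rest push out)
bond 5 stroke→J1  (1-jn J1 has f-setter on 0)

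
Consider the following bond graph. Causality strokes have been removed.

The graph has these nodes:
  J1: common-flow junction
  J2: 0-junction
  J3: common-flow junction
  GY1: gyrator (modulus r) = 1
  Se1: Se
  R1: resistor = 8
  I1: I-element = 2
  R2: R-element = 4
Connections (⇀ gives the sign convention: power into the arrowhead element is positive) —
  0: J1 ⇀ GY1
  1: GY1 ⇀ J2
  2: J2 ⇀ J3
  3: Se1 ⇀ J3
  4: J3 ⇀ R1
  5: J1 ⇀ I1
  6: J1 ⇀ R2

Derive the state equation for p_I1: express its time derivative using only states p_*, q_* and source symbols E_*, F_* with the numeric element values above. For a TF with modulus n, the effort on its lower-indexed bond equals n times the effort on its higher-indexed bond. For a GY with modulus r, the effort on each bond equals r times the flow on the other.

bond 3 stroke at J3  (Se1 fixes effort; stroke away)
bond 5 stroke at I1  (I1: I, integral causality)
bond 0 stroke at J1  (J1: bond 5 brought flow, rest push out)
bond 6 stroke at J1  (J1: bond 5 brought flow, rest push out)
bond 1 stroke at J2  (GY1: gyrator matches bond 0)
bond 2 stroke at J3  (0-jn J2 has e-setter on 1)
bond 4 stroke at R1  (only one flow-in slot at J3)

dp_I1/dt = -E_Se1/8 - 33*p_I1/16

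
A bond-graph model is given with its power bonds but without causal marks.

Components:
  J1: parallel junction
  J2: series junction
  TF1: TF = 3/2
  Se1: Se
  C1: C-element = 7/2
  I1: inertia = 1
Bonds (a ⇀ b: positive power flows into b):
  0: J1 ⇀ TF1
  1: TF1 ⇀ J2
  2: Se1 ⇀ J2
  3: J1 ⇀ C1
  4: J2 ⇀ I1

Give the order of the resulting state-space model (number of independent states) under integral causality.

β2 |J2  (Se1 (Se) sets effort on bond)
β3 |J1  (C1 outputs effort q/C1)
β0 |TF1  (J1: bond 3 brought effort, rest push out)
β1 |J2  (through TF1, causality passes straight; one stroke at TF1)
β4 |I1  (only one flow-in slot at J2)

2  (C1, I1 all integral)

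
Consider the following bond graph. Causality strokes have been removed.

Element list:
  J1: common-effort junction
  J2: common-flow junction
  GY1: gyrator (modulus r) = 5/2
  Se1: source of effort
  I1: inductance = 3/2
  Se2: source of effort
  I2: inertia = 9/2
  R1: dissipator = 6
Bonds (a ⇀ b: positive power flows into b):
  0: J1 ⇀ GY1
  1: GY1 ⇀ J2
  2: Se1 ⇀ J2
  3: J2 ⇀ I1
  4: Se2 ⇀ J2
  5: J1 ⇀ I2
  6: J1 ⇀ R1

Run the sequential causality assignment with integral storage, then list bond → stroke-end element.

β0 stroke→J1
β1 stroke→J2
β2 stroke→J2
β3 stroke→I1
β4 stroke→J2
β5 stroke→I2
β6 stroke→R1

#2 |J2  (Se1 fixes effort; stroke away)
#4 |J2  (Se2 fixes effort; stroke away)
#3 |I1  (I1: I, integral causality)
#1 |J2  (1-jn J2 has f-setter on 3)
#0 |J1  (GY1: gyrator matches bond 1)
#5 |I2  (0-jn J1 has e-setter on 0)
#6 |R1  (J1: bond 0 brought effort, rest push out)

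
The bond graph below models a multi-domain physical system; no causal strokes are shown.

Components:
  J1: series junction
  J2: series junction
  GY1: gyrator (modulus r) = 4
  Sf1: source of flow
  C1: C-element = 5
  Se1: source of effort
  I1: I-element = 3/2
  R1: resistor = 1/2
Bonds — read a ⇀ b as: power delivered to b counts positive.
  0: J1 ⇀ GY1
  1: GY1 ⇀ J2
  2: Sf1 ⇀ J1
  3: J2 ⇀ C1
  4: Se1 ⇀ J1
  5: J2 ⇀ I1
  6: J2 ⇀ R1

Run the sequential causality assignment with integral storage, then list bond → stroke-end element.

β0 |J1
β1 |J2
β2 |Sf1
β3 |J2
β4 |J1
β5 |I1
β6 |J2

b2 stroke→Sf1  (Sf1 (Sf) sets flow on bond)
b4 stroke→J1  (Se1 fixes effort; stroke away)
b0 stroke→J1  (J1 flow already set via bond 2)
b1 stroke→J2  (GY GY1: same side as bond 0)
b3 stroke→J2  (C1: C, integral causality)
b5 stroke→I1  (I1: I, integral causality)
b6 stroke→J2  (J2: bond 5 brought flow, rest push out)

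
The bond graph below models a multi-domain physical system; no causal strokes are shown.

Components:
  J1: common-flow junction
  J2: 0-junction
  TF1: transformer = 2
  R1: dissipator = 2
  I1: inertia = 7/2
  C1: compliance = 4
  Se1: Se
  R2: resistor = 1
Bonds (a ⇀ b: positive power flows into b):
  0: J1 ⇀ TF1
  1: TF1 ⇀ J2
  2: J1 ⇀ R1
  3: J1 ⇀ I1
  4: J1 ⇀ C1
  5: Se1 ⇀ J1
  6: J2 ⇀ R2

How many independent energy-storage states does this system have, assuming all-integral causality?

2  (C1, I1 all integral)

bond 5 stroke→J1  (Se1 (Se) sets effort on bond)
bond 3 stroke→I1  (I1 outputs flow p/I1)
bond 0 stroke→J1  (J1 flow already set via bond 3)
bond 2 stroke→J1  (J1: bond 3 brought flow, rest push out)
bond 4 stroke→J1  (common-f at J1 fixed by 3)
bond 1 stroke→TF1  (TF1 one-in-one-out from 0)
bond 6 stroke→J2  (closing 0-jn rule on J2)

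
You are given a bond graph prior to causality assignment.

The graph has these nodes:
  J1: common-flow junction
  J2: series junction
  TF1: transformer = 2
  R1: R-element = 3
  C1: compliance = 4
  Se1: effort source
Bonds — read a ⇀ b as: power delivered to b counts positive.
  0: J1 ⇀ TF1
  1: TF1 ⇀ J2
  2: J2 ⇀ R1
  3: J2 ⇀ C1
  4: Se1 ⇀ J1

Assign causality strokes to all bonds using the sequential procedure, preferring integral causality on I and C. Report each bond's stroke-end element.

β4 |J1  (Se1: effort source, stroke at far end)
β0 |TF1  (only one flow-in slot at J1)
β1 |J2  (TF1 one-in-one-out from 0)
β3 |J2  (C1: C, integral causality)
β2 |R1  (J2: last free bond brings flow in)

b0 stroke→TF1
b1 stroke→J2
b2 stroke→R1
b3 stroke→J2
b4 stroke→J1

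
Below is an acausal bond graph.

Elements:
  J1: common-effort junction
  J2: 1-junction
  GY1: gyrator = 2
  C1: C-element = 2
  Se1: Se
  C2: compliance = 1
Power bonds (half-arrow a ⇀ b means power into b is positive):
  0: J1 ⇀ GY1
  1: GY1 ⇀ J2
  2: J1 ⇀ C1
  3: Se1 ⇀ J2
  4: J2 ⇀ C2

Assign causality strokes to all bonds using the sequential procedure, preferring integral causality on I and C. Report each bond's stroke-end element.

bond 3 stroke at J2  (Se1: effort source, stroke at far end)
bond 2 stroke at J1  (C1 outputs effort q/C1)
bond 0 stroke at GY1  (common-e at J1 fixed by 2)
bond 1 stroke at GY1  (GY1: gyrator matches bond 0)
bond 4 stroke at J2  (J2 flow already set via bond 1)

β0 stroke at GY1
β1 stroke at GY1
β2 stroke at J1
β3 stroke at J2
β4 stroke at J2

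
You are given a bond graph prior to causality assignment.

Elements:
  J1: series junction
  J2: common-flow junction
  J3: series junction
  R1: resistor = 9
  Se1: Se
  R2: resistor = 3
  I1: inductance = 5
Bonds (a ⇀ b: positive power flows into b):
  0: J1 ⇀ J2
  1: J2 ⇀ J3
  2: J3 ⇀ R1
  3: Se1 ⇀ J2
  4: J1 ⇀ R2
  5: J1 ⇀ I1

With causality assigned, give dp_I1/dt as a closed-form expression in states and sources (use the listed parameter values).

dp_I1/dt = E_Se1 - 12*p_I1/5

b3 |J2  (Se1 fixes effort; stroke away)
b5 |I1  (I1 outputs flow p/I1)
b0 |J1  (J1: bond 5 brought flow, rest push out)
b4 |J1  (J1: bond 5 brought flow, rest push out)
b1 |J2  (J2 flow already set via bond 0)
b2 |J3  (common-f at J3 fixed by 1)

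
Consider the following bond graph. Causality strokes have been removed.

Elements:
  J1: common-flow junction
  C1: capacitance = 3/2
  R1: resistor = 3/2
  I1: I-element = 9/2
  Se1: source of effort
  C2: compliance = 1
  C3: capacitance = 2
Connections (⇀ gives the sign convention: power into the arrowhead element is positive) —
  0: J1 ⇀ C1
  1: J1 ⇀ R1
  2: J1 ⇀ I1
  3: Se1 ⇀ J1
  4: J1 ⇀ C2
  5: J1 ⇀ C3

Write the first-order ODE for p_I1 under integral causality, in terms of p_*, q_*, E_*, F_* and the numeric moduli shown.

dp_I1/dt = E_Se1 - p_I1/3 - 2*q_C1/3 - q_C2 - q_C3/2

bond 3 stroke→J1  (Se1: effort source, stroke at far end)
bond 0 stroke→J1  (C1 outputs effort q/C1)
bond 2 stroke→I1  (I1: I, integral causality)
bond 1 stroke→J1  (common-f at J1 fixed by 2)
bond 4 stroke→J1  (J1: bond 2 brought flow, rest push out)
bond 5 stroke→J1  (1-jn J1 has f-setter on 2)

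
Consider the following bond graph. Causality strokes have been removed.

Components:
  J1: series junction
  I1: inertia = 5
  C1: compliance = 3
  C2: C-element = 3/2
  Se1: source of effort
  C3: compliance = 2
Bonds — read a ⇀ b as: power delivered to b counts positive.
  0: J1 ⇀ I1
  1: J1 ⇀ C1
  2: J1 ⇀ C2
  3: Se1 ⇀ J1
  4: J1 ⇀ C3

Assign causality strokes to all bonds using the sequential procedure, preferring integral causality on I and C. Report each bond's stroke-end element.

b0 |I1
b1 |J1
b2 |J1
b3 |J1
b4 |J1

#3 stroke at J1  (Se1 (Se) sets effort on bond)
#0 stroke at I1  (I1 integral (f out))
#1 stroke at J1  (J1: bond 0 brought flow, rest push out)
#2 stroke at J1  (J1 flow already set via bond 0)
#4 stroke at J1  (1-jn J1 has f-setter on 0)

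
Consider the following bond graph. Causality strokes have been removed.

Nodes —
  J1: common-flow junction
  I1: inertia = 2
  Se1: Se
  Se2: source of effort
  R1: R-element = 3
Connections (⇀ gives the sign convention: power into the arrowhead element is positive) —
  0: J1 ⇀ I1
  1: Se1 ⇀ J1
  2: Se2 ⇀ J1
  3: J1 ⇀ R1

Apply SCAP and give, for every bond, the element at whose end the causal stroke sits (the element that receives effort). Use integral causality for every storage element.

bond 1 |J1  (source Se1 imposes e)
bond 2 |J1  (Se2: effort source, stroke at far end)
bond 0 |I1  (prefer integral on I1)
bond 3 |J1  (J1: bond 0 brought flow, rest push out)

bond 0 →I1
bond 1 →J1
bond 2 →J1
bond 3 →J1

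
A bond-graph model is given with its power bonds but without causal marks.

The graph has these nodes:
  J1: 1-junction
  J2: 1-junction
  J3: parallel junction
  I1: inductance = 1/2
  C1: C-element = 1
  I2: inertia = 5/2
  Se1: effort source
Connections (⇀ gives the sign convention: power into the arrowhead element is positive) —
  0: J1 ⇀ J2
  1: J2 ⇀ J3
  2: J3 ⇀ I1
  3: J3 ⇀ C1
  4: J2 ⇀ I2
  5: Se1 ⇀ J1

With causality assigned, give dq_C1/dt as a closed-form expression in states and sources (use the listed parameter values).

β5 stroke at J1  (Se1: effort source, stroke at far end)
β0 stroke at J2  (only one flow-in slot at J1)
β2 stroke at I1  (I1: I, integral causality)
β3 stroke at J3  (C1 outputs effort q/C1)
β1 stroke at J2  (0-jn J3 has e-setter on 3)
β4 stroke at I2  (closing 1-jn rule on J2)

dq_C1/dt = -2*p_I1 + 2*p_I2/5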